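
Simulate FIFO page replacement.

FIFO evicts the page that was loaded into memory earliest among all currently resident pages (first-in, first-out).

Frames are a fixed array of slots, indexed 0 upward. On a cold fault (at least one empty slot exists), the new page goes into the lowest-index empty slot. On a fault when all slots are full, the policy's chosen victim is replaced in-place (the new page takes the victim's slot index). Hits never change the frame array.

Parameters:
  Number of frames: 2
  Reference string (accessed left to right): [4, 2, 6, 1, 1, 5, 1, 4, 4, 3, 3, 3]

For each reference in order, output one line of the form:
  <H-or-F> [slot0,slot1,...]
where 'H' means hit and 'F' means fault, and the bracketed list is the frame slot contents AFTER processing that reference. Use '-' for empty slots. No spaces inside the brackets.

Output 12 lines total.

F [4,-]
F [4,2]
F [6,2]
F [6,1]
H [6,1]
F [5,1]
H [5,1]
F [5,4]
H [5,4]
F [3,4]
H [3,4]
H [3,4]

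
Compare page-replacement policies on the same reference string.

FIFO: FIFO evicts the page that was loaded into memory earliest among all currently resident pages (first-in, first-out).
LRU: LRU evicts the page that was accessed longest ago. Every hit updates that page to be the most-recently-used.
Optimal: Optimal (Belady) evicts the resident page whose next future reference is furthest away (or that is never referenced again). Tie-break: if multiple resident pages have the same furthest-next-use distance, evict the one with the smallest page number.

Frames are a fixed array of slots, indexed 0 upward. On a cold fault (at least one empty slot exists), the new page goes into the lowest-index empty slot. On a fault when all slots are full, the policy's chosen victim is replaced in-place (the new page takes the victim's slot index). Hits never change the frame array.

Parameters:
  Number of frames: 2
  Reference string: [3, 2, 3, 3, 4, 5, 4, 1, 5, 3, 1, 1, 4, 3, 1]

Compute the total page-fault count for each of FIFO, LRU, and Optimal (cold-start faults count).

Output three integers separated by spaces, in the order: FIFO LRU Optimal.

--- FIFO ---
  step 0: ref 3 -> FAULT, frames=[3,-] (faults so far: 1)
  step 1: ref 2 -> FAULT, frames=[3,2] (faults so far: 2)
  step 2: ref 3 -> HIT, frames=[3,2] (faults so far: 2)
  step 3: ref 3 -> HIT, frames=[3,2] (faults so far: 2)
  step 4: ref 4 -> FAULT, evict 3, frames=[4,2] (faults so far: 3)
  step 5: ref 5 -> FAULT, evict 2, frames=[4,5] (faults so far: 4)
  step 6: ref 4 -> HIT, frames=[4,5] (faults so far: 4)
  step 7: ref 1 -> FAULT, evict 4, frames=[1,5] (faults so far: 5)
  step 8: ref 5 -> HIT, frames=[1,5] (faults so far: 5)
  step 9: ref 3 -> FAULT, evict 5, frames=[1,3] (faults so far: 6)
  step 10: ref 1 -> HIT, frames=[1,3] (faults so far: 6)
  step 11: ref 1 -> HIT, frames=[1,3] (faults so far: 6)
  step 12: ref 4 -> FAULT, evict 1, frames=[4,3] (faults so far: 7)
  step 13: ref 3 -> HIT, frames=[4,3] (faults so far: 7)
  step 14: ref 1 -> FAULT, evict 3, frames=[4,1] (faults so far: 8)
  FIFO total faults: 8
--- LRU ---
  step 0: ref 3 -> FAULT, frames=[3,-] (faults so far: 1)
  step 1: ref 2 -> FAULT, frames=[3,2] (faults so far: 2)
  step 2: ref 3 -> HIT, frames=[3,2] (faults so far: 2)
  step 3: ref 3 -> HIT, frames=[3,2] (faults so far: 2)
  step 4: ref 4 -> FAULT, evict 2, frames=[3,4] (faults so far: 3)
  step 5: ref 5 -> FAULT, evict 3, frames=[5,4] (faults so far: 4)
  step 6: ref 4 -> HIT, frames=[5,4] (faults so far: 4)
  step 7: ref 1 -> FAULT, evict 5, frames=[1,4] (faults so far: 5)
  step 8: ref 5 -> FAULT, evict 4, frames=[1,5] (faults so far: 6)
  step 9: ref 3 -> FAULT, evict 1, frames=[3,5] (faults so far: 7)
  step 10: ref 1 -> FAULT, evict 5, frames=[3,1] (faults so far: 8)
  step 11: ref 1 -> HIT, frames=[3,1] (faults so far: 8)
  step 12: ref 4 -> FAULT, evict 3, frames=[4,1] (faults so far: 9)
  step 13: ref 3 -> FAULT, evict 1, frames=[4,3] (faults so far: 10)
  step 14: ref 1 -> FAULT, evict 4, frames=[1,3] (faults so far: 11)
  LRU total faults: 11
--- Optimal ---
  step 0: ref 3 -> FAULT, frames=[3,-] (faults so far: 1)
  step 1: ref 2 -> FAULT, frames=[3,2] (faults so far: 2)
  step 2: ref 3 -> HIT, frames=[3,2] (faults so far: 2)
  step 3: ref 3 -> HIT, frames=[3,2] (faults so far: 2)
  step 4: ref 4 -> FAULT, evict 2, frames=[3,4] (faults so far: 3)
  step 5: ref 5 -> FAULT, evict 3, frames=[5,4] (faults so far: 4)
  step 6: ref 4 -> HIT, frames=[5,4] (faults so far: 4)
  step 7: ref 1 -> FAULT, evict 4, frames=[5,1] (faults so far: 5)
  step 8: ref 5 -> HIT, frames=[5,1] (faults so far: 5)
  step 9: ref 3 -> FAULT, evict 5, frames=[3,1] (faults so far: 6)
  step 10: ref 1 -> HIT, frames=[3,1] (faults so far: 6)
  step 11: ref 1 -> HIT, frames=[3,1] (faults so far: 6)
  step 12: ref 4 -> FAULT, evict 1, frames=[3,4] (faults so far: 7)
  step 13: ref 3 -> HIT, frames=[3,4] (faults so far: 7)
  step 14: ref 1 -> FAULT, evict 3, frames=[1,4] (faults so far: 8)
  Optimal total faults: 8

Answer: 8 11 8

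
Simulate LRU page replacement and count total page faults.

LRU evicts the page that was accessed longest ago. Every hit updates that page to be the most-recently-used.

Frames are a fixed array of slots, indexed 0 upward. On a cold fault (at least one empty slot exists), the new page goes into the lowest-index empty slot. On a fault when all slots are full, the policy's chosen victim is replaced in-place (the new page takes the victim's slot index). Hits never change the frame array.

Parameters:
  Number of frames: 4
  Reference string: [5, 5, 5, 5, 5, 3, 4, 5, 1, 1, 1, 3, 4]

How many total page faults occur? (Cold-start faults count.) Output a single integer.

Step 0: ref 5 → FAULT, frames=[5,-,-,-]
Step 1: ref 5 → HIT, frames=[5,-,-,-]
Step 2: ref 5 → HIT, frames=[5,-,-,-]
Step 3: ref 5 → HIT, frames=[5,-,-,-]
Step 4: ref 5 → HIT, frames=[5,-,-,-]
Step 5: ref 3 → FAULT, frames=[5,3,-,-]
Step 6: ref 4 → FAULT, frames=[5,3,4,-]
Step 7: ref 5 → HIT, frames=[5,3,4,-]
Step 8: ref 1 → FAULT, frames=[5,3,4,1]
Step 9: ref 1 → HIT, frames=[5,3,4,1]
Step 10: ref 1 → HIT, frames=[5,3,4,1]
Step 11: ref 3 → HIT, frames=[5,3,4,1]
Step 12: ref 4 → HIT, frames=[5,3,4,1]
Total faults: 4

Answer: 4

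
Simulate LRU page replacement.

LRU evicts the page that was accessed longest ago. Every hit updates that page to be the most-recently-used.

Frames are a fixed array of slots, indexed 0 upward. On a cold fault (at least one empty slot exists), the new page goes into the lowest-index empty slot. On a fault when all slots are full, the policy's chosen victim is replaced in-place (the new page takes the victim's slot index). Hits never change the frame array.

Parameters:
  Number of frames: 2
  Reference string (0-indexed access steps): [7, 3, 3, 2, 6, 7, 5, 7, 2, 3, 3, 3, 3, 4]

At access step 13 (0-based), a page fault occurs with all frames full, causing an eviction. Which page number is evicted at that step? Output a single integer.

Answer: 2

Derivation:
Step 0: ref 7 -> FAULT, frames=[7,-]
Step 1: ref 3 -> FAULT, frames=[7,3]
Step 2: ref 3 -> HIT, frames=[7,3]
Step 3: ref 2 -> FAULT, evict 7, frames=[2,3]
Step 4: ref 6 -> FAULT, evict 3, frames=[2,6]
Step 5: ref 7 -> FAULT, evict 2, frames=[7,6]
Step 6: ref 5 -> FAULT, evict 6, frames=[7,5]
Step 7: ref 7 -> HIT, frames=[7,5]
Step 8: ref 2 -> FAULT, evict 5, frames=[7,2]
Step 9: ref 3 -> FAULT, evict 7, frames=[3,2]
Step 10: ref 3 -> HIT, frames=[3,2]
Step 11: ref 3 -> HIT, frames=[3,2]
Step 12: ref 3 -> HIT, frames=[3,2]
Step 13: ref 4 -> FAULT, evict 2, frames=[3,4]
At step 13: evicted page 2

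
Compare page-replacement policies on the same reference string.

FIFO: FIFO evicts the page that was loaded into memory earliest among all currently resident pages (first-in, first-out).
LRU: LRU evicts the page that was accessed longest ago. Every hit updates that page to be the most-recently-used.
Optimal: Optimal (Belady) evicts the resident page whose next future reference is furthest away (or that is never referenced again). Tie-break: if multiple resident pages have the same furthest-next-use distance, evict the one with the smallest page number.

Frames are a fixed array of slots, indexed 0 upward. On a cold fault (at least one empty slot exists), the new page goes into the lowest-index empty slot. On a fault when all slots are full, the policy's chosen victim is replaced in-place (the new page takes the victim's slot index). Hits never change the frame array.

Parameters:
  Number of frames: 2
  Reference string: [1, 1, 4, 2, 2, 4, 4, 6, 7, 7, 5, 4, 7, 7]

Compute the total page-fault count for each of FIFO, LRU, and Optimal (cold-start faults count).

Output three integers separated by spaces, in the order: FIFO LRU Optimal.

--- FIFO ---
  step 0: ref 1 -> FAULT, frames=[1,-] (faults so far: 1)
  step 1: ref 1 -> HIT, frames=[1,-] (faults so far: 1)
  step 2: ref 4 -> FAULT, frames=[1,4] (faults so far: 2)
  step 3: ref 2 -> FAULT, evict 1, frames=[2,4] (faults so far: 3)
  step 4: ref 2 -> HIT, frames=[2,4] (faults so far: 3)
  step 5: ref 4 -> HIT, frames=[2,4] (faults so far: 3)
  step 6: ref 4 -> HIT, frames=[2,4] (faults so far: 3)
  step 7: ref 6 -> FAULT, evict 4, frames=[2,6] (faults so far: 4)
  step 8: ref 7 -> FAULT, evict 2, frames=[7,6] (faults so far: 5)
  step 9: ref 7 -> HIT, frames=[7,6] (faults so far: 5)
  step 10: ref 5 -> FAULT, evict 6, frames=[7,5] (faults so far: 6)
  step 11: ref 4 -> FAULT, evict 7, frames=[4,5] (faults so far: 7)
  step 12: ref 7 -> FAULT, evict 5, frames=[4,7] (faults so far: 8)
  step 13: ref 7 -> HIT, frames=[4,7] (faults so far: 8)
  FIFO total faults: 8
--- LRU ---
  step 0: ref 1 -> FAULT, frames=[1,-] (faults so far: 1)
  step 1: ref 1 -> HIT, frames=[1,-] (faults so far: 1)
  step 2: ref 4 -> FAULT, frames=[1,4] (faults so far: 2)
  step 3: ref 2 -> FAULT, evict 1, frames=[2,4] (faults so far: 3)
  step 4: ref 2 -> HIT, frames=[2,4] (faults so far: 3)
  step 5: ref 4 -> HIT, frames=[2,4] (faults so far: 3)
  step 6: ref 4 -> HIT, frames=[2,4] (faults so far: 3)
  step 7: ref 6 -> FAULT, evict 2, frames=[6,4] (faults so far: 4)
  step 8: ref 7 -> FAULT, evict 4, frames=[6,7] (faults so far: 5)
  step 9: ref 7 -> HIT, frames=[6,7] (faults so far: 5)
  step 10: ref 5 -> FAULT, evict 6, frames=[5,7] (faults so far: 6)
  step 11: ref 4 -> FAULT, evict 7, frames=[5,4] (faults so far: 7)
  step 12: ref 7 -> FAULT, evict 5, frames=[7,4] (faults so far: 8)
  step 13: ref 7 -> HIT, frames=[7,4] (faults so far: 8)
  LRU total faults: 8
--- Optimal ---
  step 0: ref 1 -> FAULT, frames=[1,-] (faults so far: 1)
  step 1: ref 1 -> HIT, frames=[1,-] (faults so far: 1)
  step 2: ref 4 -> FAULT, frames=[1,4] (faults so far: 2)
  step 3: ref 2 -> FAULT, evict 1, frames=[2,4] (faults so far: 3)
  step 4: ref 2 -> HIT, frames=[2,4] (faults so far: 3)
  step 5: ref 4 -> HIT, frames=[2,4] (faults so far: 3)
  step 6: ref 4 -> HIT, frames=[2,4] (faults so far: 3)
  step 7: ref 6 -> FAULT, evict 2, frames=[6,4] (faults so far: 4)
  step 8: ref 7 -> FAULT, evict 6, frames=[7,4] (faults so far: 5)
  step 9: ref 7 -> HIT, frames=[7,4] (faults so far: 5)
  step 10: ref 5 -> FAULT, evict 7, frames=[5,4] (faults so far: 6)
  step 11: ref 4 -> HIT, frames=[5,4] (faults so far: 6)
  step 12: ref 7 -> FAULT, evict 4, frames=[5,7] (faults so far: 7)
  step 13: ref 7 -> HIT, frames=[5,7] (faults so far: 7)
  Optimal total faults: 7

Answer: 8 8 7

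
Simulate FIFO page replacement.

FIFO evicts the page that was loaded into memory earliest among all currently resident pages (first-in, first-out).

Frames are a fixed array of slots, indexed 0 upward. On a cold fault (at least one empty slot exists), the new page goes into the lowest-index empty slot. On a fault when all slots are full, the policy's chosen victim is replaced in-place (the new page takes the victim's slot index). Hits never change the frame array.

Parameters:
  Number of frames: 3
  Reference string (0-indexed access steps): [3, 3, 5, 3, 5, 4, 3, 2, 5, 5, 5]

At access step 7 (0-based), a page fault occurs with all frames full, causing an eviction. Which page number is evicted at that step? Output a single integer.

Answer: 3

Derivation:
Step 0: ref 3 -> FAULT, frames=[3,-,-]
Step 1: ref 3 -> HIT, frames=[3,-,-]
Step 2: ref 5 -> FAULT, frames=[3,5,-]
Step 3: ref 3 -> HIT, frames=[3,5,-]
Step 4: ref 5 -> HIT, frames=[3,5,-]
Step 5: ref 4 -> FAULT, frames=[3,5,4]
Step 6: ref 3 -> HIT, frames=[3,5,4]
Step 7: ref 2 -> FAULT, evict 3, frames=[2,5,4]
At step 7: evicted page 3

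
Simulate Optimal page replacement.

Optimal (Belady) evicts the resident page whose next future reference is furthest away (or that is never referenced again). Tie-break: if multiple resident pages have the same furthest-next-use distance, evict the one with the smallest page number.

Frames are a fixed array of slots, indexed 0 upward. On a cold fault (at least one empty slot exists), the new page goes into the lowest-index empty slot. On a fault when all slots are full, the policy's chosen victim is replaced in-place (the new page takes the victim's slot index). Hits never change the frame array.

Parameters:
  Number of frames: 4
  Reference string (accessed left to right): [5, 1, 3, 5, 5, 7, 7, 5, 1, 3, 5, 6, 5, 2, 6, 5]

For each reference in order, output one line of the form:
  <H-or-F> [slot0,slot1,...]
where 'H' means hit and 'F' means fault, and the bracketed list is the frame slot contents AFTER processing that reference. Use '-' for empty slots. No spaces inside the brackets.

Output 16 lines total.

F [5,-,-,-]
F [5,1,-,-]
F [5,1,3,-]
H [5,1,3,-]
H [5,1,3,-]
F [5,1,3,7]
H [5,1,3,7]
H [5,1,3,7]
H [5,1,3,7]
H [5,1,3,7]
H [5,1,3,7]
F [5,6,3,7]
H [5,6,3,7]
F [5,6,2,7]
H [5,6,2,7]
H [5,6,2,7]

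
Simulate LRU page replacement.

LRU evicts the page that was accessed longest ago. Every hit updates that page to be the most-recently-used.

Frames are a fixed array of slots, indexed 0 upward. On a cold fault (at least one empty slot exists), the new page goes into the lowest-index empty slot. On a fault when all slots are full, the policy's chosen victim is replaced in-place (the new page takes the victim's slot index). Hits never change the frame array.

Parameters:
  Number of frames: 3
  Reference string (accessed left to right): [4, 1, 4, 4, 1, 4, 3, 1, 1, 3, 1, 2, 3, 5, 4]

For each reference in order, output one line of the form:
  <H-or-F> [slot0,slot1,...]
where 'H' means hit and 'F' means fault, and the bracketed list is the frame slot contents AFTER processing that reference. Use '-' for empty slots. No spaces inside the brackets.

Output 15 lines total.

F [4,-,-]
F [4,1,-]
H [4,1,-]
H [4,1,-]
H [4,1,-]
H [4,1,-]
F [4,1,3]
H [4,1,3]
H [4,1,3]
H [4,1,3]
H [4,1,3]
F [2,1,3]
H [2,1,3]
F [2,5,3]
F [4,5,3]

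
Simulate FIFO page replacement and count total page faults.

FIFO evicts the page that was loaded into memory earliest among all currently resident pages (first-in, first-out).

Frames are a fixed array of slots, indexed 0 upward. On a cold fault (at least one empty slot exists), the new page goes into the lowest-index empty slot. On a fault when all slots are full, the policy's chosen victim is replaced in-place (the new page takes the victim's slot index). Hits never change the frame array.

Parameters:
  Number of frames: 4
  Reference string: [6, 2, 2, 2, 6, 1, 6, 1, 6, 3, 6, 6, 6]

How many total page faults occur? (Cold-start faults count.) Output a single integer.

Answer: 4

Derivation:
Step 0: ref 6 → FAULT, frames=[6,-,-,-]
Step 1: ref 2 → FAULT, frames=[6,2,-,-]
Step 2: ref 2 → HIT, frames=[6,2,-,-]
Step 3: ref 2 → HIT, frames=[6,2,-,-]
Step 4: ref 6 → HIT, frames=[6,2,-,-]
Step 5: ref 1 → FAULT, frames=[6,2,1,-]
Step 6: ref 6 → HIT, frames=[6,2,1,-]
Step 7: ref 1 → HIT, frames=[6,2,1,-]
Step 8: ref 6 → HIT, frames=[6,2,1,-]
Step 9: ref 3 → FAULT, frames=[6,2,1,3]
Step 10: ref 6 → HIT, frames=[6,2,1,3]
Step 11: ref 6 → HIT, frames=[6,2,1,3]
Step 12: ref 6 → HIT, frames=[6,2,1,3]
Total faults: 4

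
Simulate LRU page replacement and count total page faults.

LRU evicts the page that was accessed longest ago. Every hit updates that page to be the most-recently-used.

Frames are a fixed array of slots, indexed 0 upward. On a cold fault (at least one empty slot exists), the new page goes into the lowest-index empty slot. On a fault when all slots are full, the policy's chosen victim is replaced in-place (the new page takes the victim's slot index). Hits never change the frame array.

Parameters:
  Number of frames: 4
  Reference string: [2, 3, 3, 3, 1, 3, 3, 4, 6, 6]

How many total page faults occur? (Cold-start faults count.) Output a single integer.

Answer: 5

Derivation:
Step 0: ref 2 → FAULT, frames=[2,-,-,-]
Step 1: ref 3 → FAULT, frames=[2,3,-,-]
Step 2: ref 3 → HIT, frames=[2,3,-,-]
Step 3: ref 3 → HIT, frames=[2,3,-,-]
Step 4: ref 1 → FAULT, frames=[2,3,1,-]
Step 5: ref 3 → HIT, frames=[2,3,1,-]
Step 6: ref 3 → HIT, frames=[2,3,1,-]
Step 7: ref 4 → FAULT, frames=[2,3,1,4]
Step 8: ref 6 → FAULT (evict 2), frames=[6,3,1,4]
Step 9: ref 6 → HIT, frames=[6,3,1,4]
Total faults: 5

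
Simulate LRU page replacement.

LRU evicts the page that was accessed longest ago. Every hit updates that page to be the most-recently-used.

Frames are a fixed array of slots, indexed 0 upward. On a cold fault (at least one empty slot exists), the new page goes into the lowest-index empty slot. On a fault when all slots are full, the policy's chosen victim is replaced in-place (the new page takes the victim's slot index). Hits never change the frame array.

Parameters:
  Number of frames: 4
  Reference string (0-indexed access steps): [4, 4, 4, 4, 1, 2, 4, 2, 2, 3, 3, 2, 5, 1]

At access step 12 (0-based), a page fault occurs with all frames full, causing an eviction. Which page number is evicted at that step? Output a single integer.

Answer: 1

Derivation:
Step 0: ref 4 -> FAULT, frames=[4,-,-,-]
Step 1: ref 4 -> HIT, frames=[4,-,-,-]
Step 2: ref 4 -> HIT, frames=[4,-,-,-]
Step 3: ref 4 -> HIT, frames=[4,-,-,-]
Step 4: ref 1 -> FAULT, frames=[4,1,-,-]
Step 5: ref 2 -> FAULT, frames=[4,1,2,-]
Step 6: ref 4 -> HIT, frames=[4,1,2,-]
Step 7: ref 2 -> HIT, frames=[4,1,2,-]
Step 8: ref 2 -> HIT, frames=[4,1,2,-]
Step 9: ref 3 -> FAULT, frames=[4,1,2,3]
Step 10: ref 3 -> HIT, frames=[4,1,2,3]
Step 11: ref 2 -> HIT, frames=[4,1,2,3]
Step 12: ref 5 -> FAULT, evict 1, frames=[4,5,2,3]
At step 12: evicted page 1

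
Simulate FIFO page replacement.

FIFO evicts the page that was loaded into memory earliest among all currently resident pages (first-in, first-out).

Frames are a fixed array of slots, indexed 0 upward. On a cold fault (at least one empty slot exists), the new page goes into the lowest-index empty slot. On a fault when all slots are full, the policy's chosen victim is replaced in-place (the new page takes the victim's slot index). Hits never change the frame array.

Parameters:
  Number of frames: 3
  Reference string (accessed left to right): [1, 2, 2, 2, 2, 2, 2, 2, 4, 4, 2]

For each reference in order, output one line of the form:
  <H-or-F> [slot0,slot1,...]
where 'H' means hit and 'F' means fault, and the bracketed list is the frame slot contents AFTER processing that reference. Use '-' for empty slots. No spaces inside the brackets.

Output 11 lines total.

F [1,-,-]
F [1,2,-]
H [1,2,-]
H [1,2,-]
H [1,2,-]
H [1,2,-]
H [1,2,-]
H [1,2,-]
F [1,2,4]
H [1,2,4]
H [1,2,4]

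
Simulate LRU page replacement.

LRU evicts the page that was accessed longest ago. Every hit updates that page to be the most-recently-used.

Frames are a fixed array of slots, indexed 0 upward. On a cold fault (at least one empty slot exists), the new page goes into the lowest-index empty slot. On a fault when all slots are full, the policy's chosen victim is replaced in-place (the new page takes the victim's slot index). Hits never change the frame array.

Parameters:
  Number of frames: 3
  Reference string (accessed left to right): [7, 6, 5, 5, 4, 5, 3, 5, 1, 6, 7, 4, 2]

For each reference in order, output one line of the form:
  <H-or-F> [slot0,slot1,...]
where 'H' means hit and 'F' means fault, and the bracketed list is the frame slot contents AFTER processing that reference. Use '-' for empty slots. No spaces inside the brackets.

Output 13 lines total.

F [7,-,-]
F [7,6,-]
F [7,6,5]
H [7,6,5]
F [4,6,5]
H [4,6,5]
F [4,3,5]
H [4,3,5]
F [1,3,5]
F [1,6,5]
F [1,6,7]
F [4,6,7]
F [4,2,7]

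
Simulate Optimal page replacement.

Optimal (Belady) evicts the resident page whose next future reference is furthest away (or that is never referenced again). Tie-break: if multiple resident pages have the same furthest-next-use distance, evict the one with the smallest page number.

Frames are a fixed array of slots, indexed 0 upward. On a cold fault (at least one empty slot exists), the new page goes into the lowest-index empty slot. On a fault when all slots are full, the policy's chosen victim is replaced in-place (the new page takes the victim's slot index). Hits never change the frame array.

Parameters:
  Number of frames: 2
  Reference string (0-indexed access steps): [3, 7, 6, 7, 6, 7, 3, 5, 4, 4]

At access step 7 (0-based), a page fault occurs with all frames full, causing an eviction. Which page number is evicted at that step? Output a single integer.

Answer: 3

Derivation:
Step 0: ref 3 -> FAULT, frames=[3,-]
Step 1: ref 7 -> FAULT, frames=[3,7]
Step 2: ref 6 -> FAULT, evict 3, frames=[6,7]
Step 3: ref 7 -> HIT, frames=[6,7]
Step 4: ref 6 -> HIT, frames=[6,7]
Step 5: ref 7 -> HIT, frames=[6,7]
Step 6: ref 3 -> FAULT, evict 6, frames=[3,7]
Step 7: ref 5 -> FAULT, evict 3, frames=[5,7]
At step 7: evicted page 3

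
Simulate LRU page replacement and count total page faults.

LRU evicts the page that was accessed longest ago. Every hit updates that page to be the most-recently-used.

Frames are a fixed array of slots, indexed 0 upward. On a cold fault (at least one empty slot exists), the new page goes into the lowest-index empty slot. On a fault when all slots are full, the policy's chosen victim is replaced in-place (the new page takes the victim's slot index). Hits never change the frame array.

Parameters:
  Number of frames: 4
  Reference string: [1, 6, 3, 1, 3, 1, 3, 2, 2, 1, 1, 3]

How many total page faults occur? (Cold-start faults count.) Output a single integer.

Step 0: ref 1 → FAULT, frames=[1,-,-,-]
Step 1: ref 6 → FAULT, frames=[1,6,-,-]
Step 2: ref 3 → FAULT, frames=[1,6,3,-]
Step 3: ref 1 → HIT, frames=[1,6,3,-]
Step 4: ref 3 → HIT, frames=[1,6,3,-]
Step 5: ref 1 → HIT, frames=[1,6,3,-]
Step 6: ref 3 → HIT, frames=[1,6,3,-]
Step 7: ref 2 → FAULT, frames=[1,6,3,2]
Step 8: ref 2 → HIT, frames=[1,6,3,2]
Step 9: ref 1 → HIT, frames=[1,6,3,2]
Step 10: ref 1 → HIT, frames=[1,6,3,2]
Step 11: ref 3 → HIT, frames=[1,6,3,2]
Total faults: 4

Answer: 4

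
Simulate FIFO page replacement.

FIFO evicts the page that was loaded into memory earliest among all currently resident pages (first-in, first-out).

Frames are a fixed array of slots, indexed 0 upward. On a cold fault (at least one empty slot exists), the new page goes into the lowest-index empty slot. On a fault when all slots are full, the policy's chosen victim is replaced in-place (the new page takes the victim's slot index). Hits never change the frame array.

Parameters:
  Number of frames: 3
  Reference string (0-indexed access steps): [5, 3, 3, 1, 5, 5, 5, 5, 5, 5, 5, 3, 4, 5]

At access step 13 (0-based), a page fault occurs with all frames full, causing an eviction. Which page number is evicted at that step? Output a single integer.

Answer: 3

Derivation:
Step 0: ref 5 -> FAULT, frames=[5,-,-]
Step 1: ref 3 -> FAULT, frames=[5,3,-]
Step 2: ref 3 -> HIT, frames=[5,3,-]
Step 3: ref 1 -> FAULT, frames=[5,3,1]
Step 4: ref 5 -> HIT, frames=[5,3,1]
Step 5: ref 5 -> HIT, frames=[5,3,1]
Step 6: ref 5 -> HIT, frames=[5,3,1]
Step 7: ref 5 -> HIT, frames=[5,3,1]
Step 8: ref 5 -> HIT, frames=[5,3,1]
Step 9: ref 5 -> HIT, frames=[5,3,1]
Step 10: ref 5 -> HIT, frames=[5,3,1]
Step 11: ref 3 -> HIT, frames=[5,3,1]
Step 12: ref 4 -> FAULT, evict 5, frames=[4,3,1]
Step 13: ref 5 -> FAULT, evict 3, frames=[4,5,1]
At step 13: evicted page 3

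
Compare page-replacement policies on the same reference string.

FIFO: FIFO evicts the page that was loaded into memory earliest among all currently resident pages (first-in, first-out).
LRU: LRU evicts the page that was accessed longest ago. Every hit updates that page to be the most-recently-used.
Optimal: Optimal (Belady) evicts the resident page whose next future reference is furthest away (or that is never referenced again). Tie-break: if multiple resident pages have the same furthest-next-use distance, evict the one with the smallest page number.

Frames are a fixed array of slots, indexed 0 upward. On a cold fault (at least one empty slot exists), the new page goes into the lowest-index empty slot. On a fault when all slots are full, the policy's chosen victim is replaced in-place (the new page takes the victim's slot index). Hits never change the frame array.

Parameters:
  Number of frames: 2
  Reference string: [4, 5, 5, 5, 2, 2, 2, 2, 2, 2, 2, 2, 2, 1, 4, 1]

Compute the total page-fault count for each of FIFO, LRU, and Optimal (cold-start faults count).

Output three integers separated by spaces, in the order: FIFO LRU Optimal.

--- FIFO ---
  step 0: ref 4 -> FAULT, frames=[4,-] (faults so far: 1)
  step 1: ref 5 -> FAULT, frames=[4,5] (faults so far: 2)
  step 2: ref 5 -> HIT, frames=[4,5] (faults so far: 2)
  step 3: ref 5 -> HIT, frames=[4,5] (faults so far: 2)
  step 4: ref 2 -> FAULT, evict 4, frames=[2,5] (faults so far: 3)
  step 5: ref 2 -> HIT, frames=[2,5] (faults so far: 3)
  step 6: ref 2 -> HIT, frames=[2,5] (faults so far: 3)
  step 7: ref 2 -> HIT, frames=[2,5] (faults so far: 3)
  step 8: ref 2 -> HIT, frames=[2,5] (faults so far: 3)
  step 9: ref 2 -> HIT, frames=[2,5] (faults so far: 3)
  step 10: ref 2 -> HIT, frames=[2,5] (faults so far: 3)
  step 11: ref 2 -> HIT, frames=[2,5] (faults so far: 3)
  step 12: ref 2 -> HIT, frames=[2,5] (faults so far: 3)
  step 13: ref 1 -> FAULT, evict 5, frames=[2,1] (faults so far: 4)
  step 14: ref 4 -> FAULT, evict 2, frames=[4,1] (faults so far: 5)
  step 15: ref 1 -> HIT, frames=[4,1] (faults so far: 5)
  FIFO total faults: 5
--- LRU ---
  step 0: ref 4 -> FAULT, frames=[4,-] (faults so far: 1)
  step 1: ref 5 -> FAULT, frames=[4,5] (faults so far: 2)
  step 2: ref 5 -> HIT, frames=[4,5] (faults so far: 2)
  step 3: ref 5 -> HIT, frames=[4,5] (faults so far: 2)
  step 4: ref 2 -> FAULT, evict 4, frames=[2,5] (faults so far: 3)
  step 5: ref 2 -> HIT, frames=[2,5] (faults so far: 3)
  step 6: ref 2 -> HIT, frames=[2,5] (faults so far: 3)
  step 7: ref 2 -> HIT, frames=[2,5] (faults so far: 3)
  step 8: ref 2 -> HIT, frames=[2,5] (faults so far: 3)
  step 9: ref 2 -> HIT, frames=[2,5] (faults so far: 3)
  step 10: ref 2 -> HIT, frames=[2,5] (faults so far: 3)
  step 11: ref 2 -> HIT, frames=[2,5] (faults so far: 3)
  step 12: ref 2 -> HIT, frames=[2,5] (faults so far: 3)
  step 13: ref 1 -> FAULT, evict 5, frames=[2,1] (faults so far: 4)
  step 14: ref 4 -> FAULT, evict 2, frames=[4,1] (faults so far: 5)
  step 15: ref 1 -> HIT, frames=[4,1] (faults so far: 5)
  LRU total faults: 5
--- Optimal ---
  step 0: ref 4 -> FAULT, frames=[4,-] (faults so far: 1)
  step 1: ref 5 -> FAULT, frames=[4,5] (faults so far: 2)
  step 2: ref 5 -> HIT, frames=[4,5] (faults so far: 2)
  step 3: ref 5 -> HIT, frames=[4,5] (faults so far: 2)
  step 4: ref 2 -> FAULT, evict 5, frames=[4,2] (faults so far: 3)
  step 5: ref 2 -> HIT, frames=[4,2] (faults so far: 3)
  step 6: ref 2 -> HIT, frames=[4,2] (faults so far: 3)
  step 7: ref 2 -> HIT, frames=[4,2] (faults so far: 3)
  step 8: ref 2 -> HIT, frames=[4,2] (faults so far: 3)
  step 9: ref 2 -> HIT, frames=[4,2] (faults so far: 3)
  step 10: ref 2 -> HIT, frames=[4,2] (faults so far: 3)
  step 11: ref 2 -> HIT, frames=[4,2] (faults so far: 3)
  step 12: ref 2 -> HIT, frames=[4,2] (faults so far: 3)
  step 13: ref 1 -> FAULT, evict 2, frames=[4,1] (faults so far: 4)
  step 14: ref 4 -> HIT, frames=[4,1] (faults so far: 4)
  step 15: ref 1 -> HIT, frames=[4,1] (faults so far: 4)
  Optimal total faults: 4

Answer: 5 5 4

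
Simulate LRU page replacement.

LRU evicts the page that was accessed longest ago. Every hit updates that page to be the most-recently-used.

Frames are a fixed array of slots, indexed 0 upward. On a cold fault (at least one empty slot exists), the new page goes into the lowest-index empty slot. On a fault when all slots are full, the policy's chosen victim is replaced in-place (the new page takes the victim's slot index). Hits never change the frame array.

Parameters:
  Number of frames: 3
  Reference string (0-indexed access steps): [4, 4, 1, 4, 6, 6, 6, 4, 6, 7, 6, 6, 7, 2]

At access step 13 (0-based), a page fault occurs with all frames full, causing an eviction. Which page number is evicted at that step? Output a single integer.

Answer: 4

Derivation:
Step 0: ref 4 -> FAULT, frames=[4,-,-]
Step 1: ref 4 -> HIT, frames=[4,-,-]
Step 2: ref 1 -> FAULT, frames=[4,1,-]
Step 3: ref 4 -> HIT, frames=[4,1,-]
Step 4: ref 6 -> FAULT, frames=[4,1,6]
Step 5: ref 6 -> HIT, frames=[4,1,6]
Step 6: ref 6 -> HIT, frames=[4,1,6]
Step 7: ref 4 -> HIT, frames=[4,1,6]
Step 8: ref 6 -> HIT, frames=[4,1,6]
Step 9: ref 7 -> FAULT, evict 1, frames=[4,7,6]
Step 10: ref 6 -> HIT, frames=[4,7,6]
Step 11: ref 6 -> HIT, frames=[4,7,6]
Step 12: ref 7 -> HIT, frames=[4,7,6]
Step 13: ref 2 -> FAULT, evict 4, frames=[2,7,6]
At step 13: evicted page 4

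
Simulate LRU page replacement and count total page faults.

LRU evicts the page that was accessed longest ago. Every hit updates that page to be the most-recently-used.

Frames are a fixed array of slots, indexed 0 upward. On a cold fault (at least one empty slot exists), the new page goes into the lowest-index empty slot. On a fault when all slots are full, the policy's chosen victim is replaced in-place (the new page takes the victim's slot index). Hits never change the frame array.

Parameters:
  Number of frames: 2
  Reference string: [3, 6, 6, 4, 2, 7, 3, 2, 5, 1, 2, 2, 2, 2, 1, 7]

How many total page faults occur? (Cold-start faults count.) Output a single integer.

Step 0: ref 3 → FAULT, frames=[3,-]
Step 1: ref 6 → FAULT, frames=[3,6]
Step 2: ref 6 → HIT, frames=[3,6]
Step 3: ref 4 → FAULT (evict 3), frames=[4,6]
Step 4: ref 2 → FAULT (evict 6), frames=[4,2]
Step 5: ref 7 → FAULT (evict 4), frames=[7,2]
Step 6: ref 3 → FAULT (evict 2), frames=[7,3]
Step 7: ref 2 → FAULT (evict 7), frames=[2,3]
Step 8: ref 5 → FAULT (evict 3), frames=[2,5]
Step 9: ref 1 → FAULT (evict 2), frames=[1,5]
Step 10: ref 2 → FAULT (evict 5), frames=[1,2]
Step 11: ref 2 → HIT, frames=[1,2]
Step 12: ref 2 → HIT, frames=[1,2]
Step 13: ref 2 → HIT, frames=[1,2]
Step 14: ref 1 → HIT, frames=[1,2]
Step 15: ref 7 → FAULT (evict 2), frames=[1,7]
Total faults: 11

Answer: 11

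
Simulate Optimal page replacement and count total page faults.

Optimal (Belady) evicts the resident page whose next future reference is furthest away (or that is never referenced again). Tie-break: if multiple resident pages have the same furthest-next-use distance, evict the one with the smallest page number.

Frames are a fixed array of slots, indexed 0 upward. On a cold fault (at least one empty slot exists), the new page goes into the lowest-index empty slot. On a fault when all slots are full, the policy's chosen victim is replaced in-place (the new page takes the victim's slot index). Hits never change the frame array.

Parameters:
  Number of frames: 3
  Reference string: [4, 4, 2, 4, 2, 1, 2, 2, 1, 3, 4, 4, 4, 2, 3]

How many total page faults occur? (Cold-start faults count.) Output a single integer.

Answer: 4

Derivation:
Step 0: ref 4 → FAULT, frames=[4,-,-]
Step 1: ref 4 → HIT, frames=[4,-,-]
Step 2: ref 2 → FAULT, frames=[4,2,-]
Step 3: ref 4 → HIT, frames=[4,2,-]
Step 4: ref 2 → HIT, frames=[4,2,-]
Step 5: ref 1 → FAULT, frames=[4,2,1]
Step 6: ref 2 → HIT, frames=[4,2,1]
Step 7: ref 2 → HIT, frames=[4,2,1]
Step 8: ref 1 → HIT, frames=[4,2,1]
Step 9: ref 3 → FAULT (evict 1), frames=[4,2,3]
Step 10: ref 4 → HIT, frames=[4,2,3]
Step 11: ref 4 → HIT, frames=[4,2,3]
Step 12: ref 4 → HIT, frames=[4,2,3]
Step 13: ref 2 → HIT, frames=[4,2,3]
Step 14: ref 3 → HIT, frames=[4,2,3]
Total faults: 4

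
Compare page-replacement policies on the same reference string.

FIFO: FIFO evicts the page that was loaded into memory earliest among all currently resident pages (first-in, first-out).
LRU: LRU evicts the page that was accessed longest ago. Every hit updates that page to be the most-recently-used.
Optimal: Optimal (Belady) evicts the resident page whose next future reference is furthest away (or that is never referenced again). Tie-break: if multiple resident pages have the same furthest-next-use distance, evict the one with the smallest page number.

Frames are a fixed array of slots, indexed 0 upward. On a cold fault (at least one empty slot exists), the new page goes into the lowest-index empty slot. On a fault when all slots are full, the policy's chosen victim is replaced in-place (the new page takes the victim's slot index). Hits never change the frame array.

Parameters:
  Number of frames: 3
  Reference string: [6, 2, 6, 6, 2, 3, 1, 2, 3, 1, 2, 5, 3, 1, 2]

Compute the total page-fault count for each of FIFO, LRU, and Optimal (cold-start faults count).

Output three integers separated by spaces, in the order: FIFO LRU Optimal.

--- FIFO ---
  step 0: ref 6 -> FAULT, frames=[6,-,-] (faults so far: 1)
  step 1: ref 2 -> FAULT, frames=[6,2,-] (faults so far: 2)
  step 2: ref 6 -> HIT, frames=[6,2,-] (faults so far: 2)
  step 3: ref 6 -> HIT, frames=[6,2,-] (faults so far: 2)
  step 4: ref 2 -> HIT, frames=[6,2,-] (faults so far: 2)
  step 5: ref 3 -> FAULT, frames=[6,2,3] (faults so far: 3)
  step 6: ref 1 -> FAULT, evict 6, frames=[1,2,3] (faults so far: 4)
  step 7: ref 2 -> HIT, frames=[1,2,3] (faults so far: 4)
  step 8: ref 3 -> HIT, frames=[1,2,3] (faults so far: 4)
  step 9: ref 1 -> HIT, frames=[1,2,3] (faults so far: 4)
  step 10: ref 2 -> HIT, frames=[1,2,3] (faults so far: 4)
  step 11: ref 5 -> FAULT, evict 2, frames=[1,5,3] (faults so far: 5)
  step 12: ref 3 -> HIT, frames=[1,5,3] (faults so far: 5)
  step 13: ref 1 -> HIT, frames=[1,5,3] (faults so far: 5)
  step 14: ref 2 -> FAULT, evict 3, frames=[1,5,2] (faults so far: 6)
  FIFO total faults: 6
--- LRU ---
  step 0: ref 6 -> FAULT, frames=[6,-,-] (faults so far: 1)
  step 1: ref 2 -> FAULT, frames=[6,2,-] (faults so far: 2)
  step 2: ref 6 -> HIT, frames=[6,2,-] (faults so far: 2)
  step 3: ref 6 -> HIT, frames=[6,2,-] (faults so far: 2)
  step 4: ref 2 -> HIT, frames=[6,2,-] (faults so far: 2)
  step 5: ref 3 -> FAULT, frames=[6,2,3] (faults so far: 3)
  step 6: ref 1 -> FAULT, evict 6, frames=[1,2,3] (faults so far: 4)
  step 7: ref 2 -> HIT, frames=[1,2,3] (faults so far: 4)
  step 8: ref 3 -> HIT, frames=[1,2,3] (faults so far: 4)
  step 9: ref 1 -> HIT, frames=[1,2,3] (faults so far: 4)
  step 10: ref 2 -> HIT, frames=[1,2,3] (faults so far: 4)
  step 11: ref 5 -> FAULT, evict 3, frames=[1,2,5] (faults so far: 5)
  step 12: ref 3 -> FAULT, evict 1, frames=[3,2,5] (faults so far: 6)
  step 13: ref 1 -> FAULT, evict 2, frames=[3,1,5] (faults so far: 7)
  step 14: ref 2 -> FAULT, evict 5, frames=[3,1,2] (faults so far: 8)
  LRU total faults: 8
--- Optimal ---
  step 0: ref 6 -> FAULT, frames=[6,-,-] (faults so far: 1)
  step 1: ref 2 -> FAULT, frames=[6,2,-] (faults so far: 2)
  step 2: ref 6 -> HIT, frames=[6,2,-] (faults so far: 2)
  step 3: ref 6 -> HIT, frames=[6,2,-] (faults so far: 2)
  step 4: ref 2 -> HIT, frames=[6,2,-] (faults so far: 2)
  step 5: ref 3 -> FAULT, frames=[6,2,3] (faults so far: 3)
  step 6: ref 1 -> FAULT, evict 6, frames=[1,2,3] (faults so far: 4)
  step 7: ref 2 -> HIT, frames=[1,2,3] (faults so far: 4)
  step 8: ref 3 -> HIT, frames=[1,2,3] (faults so far: 4)
  step 9: ref 1 -> HIT, frames=[1,2,3] (faults so far: 4)
  step 10: ref 2 -> HIT, frames=[1,2,3] (faults so far: 4)
  step 11: ref 5 -> FAULT, evict 2, frames=[1,5,3] (faults so far: 5)
  step 12: ref 3 -> HIT, frames=[1,5,3] (faults so far: 5)
  step 13: ref 1 -> HIT, frames=[1,5,3] (faults so far: 5)
  step 14: ref 2 -> FAULT, evict 1, frames=[2,5,3] (faults so far: 6)
  Optimal total faults: 6

Answer: 6 8 6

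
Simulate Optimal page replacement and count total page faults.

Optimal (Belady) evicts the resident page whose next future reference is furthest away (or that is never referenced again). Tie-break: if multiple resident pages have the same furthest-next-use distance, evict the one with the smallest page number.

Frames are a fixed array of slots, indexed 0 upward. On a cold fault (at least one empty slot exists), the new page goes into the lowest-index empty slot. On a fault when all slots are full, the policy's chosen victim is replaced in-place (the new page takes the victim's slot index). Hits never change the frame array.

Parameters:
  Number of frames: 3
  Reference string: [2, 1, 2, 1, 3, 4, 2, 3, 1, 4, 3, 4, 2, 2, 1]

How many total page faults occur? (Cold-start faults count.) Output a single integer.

Answer: 6

Derivation:
Step 0: ref 2 → FAULT, frames=[2,-,-]
Step 1: ref 1 → FAULT, frames=[2,1,-]
Step 2: ref 2 → HIT, frames=[2,1,-]
Step 3: ref 1 → HIT, frames=[2,1,-]
Step 4: ref 3 → FAULT, frames=[2,1,3]
Step 5: ref 4 → FAULT (evict 1), frames=[2,4,3]
Step 6: ref 2 → HIT, frames=[2,4,3]
Step 7: ref 3 → HIT, frames=[2,4,3]
Step 8: ref 1 → FAULT (evict 2), frames=[1,4,3]
Step 9: ref 4 → HIT, frames=[1,4,3]
Step 10: ref 3 → HIT, frames=[1,4,3]
Step 11: ref 4 → HIT, frames=[1,4,3]
Step 12: ref 2 → FAULT (evict 3), frames=[1,4,2]
Step 13: ref 2 → HIT, frames=[1,4,2]
Step 14: ref 1 → HIT, frames=[1,4,2]
Total faults: 6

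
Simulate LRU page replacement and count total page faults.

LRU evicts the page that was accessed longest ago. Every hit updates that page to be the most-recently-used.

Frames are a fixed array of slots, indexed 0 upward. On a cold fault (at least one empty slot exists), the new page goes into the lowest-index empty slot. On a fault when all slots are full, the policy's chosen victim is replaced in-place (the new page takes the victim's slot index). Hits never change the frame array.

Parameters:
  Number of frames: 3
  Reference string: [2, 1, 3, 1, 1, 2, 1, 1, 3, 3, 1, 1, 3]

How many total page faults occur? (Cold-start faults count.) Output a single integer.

Step 0: ref 2 → FAULT, frames=[2,-,-]
Step 1: ref 1 → FAULT, frames=[2,1,-]
Step 2: ref 3 → FAULT, frames=[2,1,3]
Step 3: ref 1 → HIT, frames=[2,1,3]
Step 4: ref 1 → HIT, frames=[2,1,3]
Step 5: ref 2 → HIT, frames=[2,1,3]
Step 6: ref 1 → HIT, frames=[2,1,3]
Step 7: ref 1 → HIT, frames=[2,1,3]
Step 8: ref 3 → HIT, frames=[2,1,3]
Step 9: ref 3 → HIT, frames=[2,1,3]
Step 10: ref 1 → HIT, frames=[2,1,3]
Step 11: ref 1 → HIT, frames=[2,1,3]
Step 12: ref 3 → HIT, frames=[2,1,3]
Total faults: 3

Answer: 3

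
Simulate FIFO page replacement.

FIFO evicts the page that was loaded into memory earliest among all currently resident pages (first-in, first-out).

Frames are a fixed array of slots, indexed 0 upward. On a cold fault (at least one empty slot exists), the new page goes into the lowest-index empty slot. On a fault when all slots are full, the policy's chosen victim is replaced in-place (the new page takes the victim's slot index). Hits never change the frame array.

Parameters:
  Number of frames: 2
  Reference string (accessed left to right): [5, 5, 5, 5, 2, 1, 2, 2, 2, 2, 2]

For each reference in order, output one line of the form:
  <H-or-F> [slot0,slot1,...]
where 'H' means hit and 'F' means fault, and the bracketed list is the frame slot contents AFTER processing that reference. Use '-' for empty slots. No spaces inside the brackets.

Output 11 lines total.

F [5,-]
H [5,-]
H [5,-]
H [5,-]
F [5,2]
F [1,2]
H [1,2]
H [1,2]
H [1,2]
H [1,2]
H [1,2]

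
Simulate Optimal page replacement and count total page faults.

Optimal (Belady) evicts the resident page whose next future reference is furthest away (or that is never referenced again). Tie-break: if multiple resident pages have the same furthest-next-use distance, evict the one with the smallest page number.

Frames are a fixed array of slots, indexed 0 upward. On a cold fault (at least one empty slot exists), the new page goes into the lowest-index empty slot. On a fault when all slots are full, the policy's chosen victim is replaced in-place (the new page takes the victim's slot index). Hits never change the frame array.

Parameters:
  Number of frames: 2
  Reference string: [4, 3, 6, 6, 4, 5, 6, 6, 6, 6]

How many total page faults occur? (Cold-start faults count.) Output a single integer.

Answer: 4

Derivation:
Step 0: ref 4 → FAULT, frames=[4,-]
Step 1: ref 3 → FAULT, frames=[4,3]
Step 2: ref 6 → FAULT (evict 3), frames=[4,6]
Step 3: ref 6 → HIT, frames=[4,6]
Step 4: ref 4 → HIT, frames=[4,6]
Step 5: ref 5 → FAULT (evict 4), frames=[5,6]
Step 6: ref 6 → HIT, frames=[5,6]
Step 7: ref 6 → HIT, frames=[5,6]
Step 8: ref 6 → HIT, frames=[5,6]
Step 9: ref 6 → HIT, frames=[5,6]
Total faults: 4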